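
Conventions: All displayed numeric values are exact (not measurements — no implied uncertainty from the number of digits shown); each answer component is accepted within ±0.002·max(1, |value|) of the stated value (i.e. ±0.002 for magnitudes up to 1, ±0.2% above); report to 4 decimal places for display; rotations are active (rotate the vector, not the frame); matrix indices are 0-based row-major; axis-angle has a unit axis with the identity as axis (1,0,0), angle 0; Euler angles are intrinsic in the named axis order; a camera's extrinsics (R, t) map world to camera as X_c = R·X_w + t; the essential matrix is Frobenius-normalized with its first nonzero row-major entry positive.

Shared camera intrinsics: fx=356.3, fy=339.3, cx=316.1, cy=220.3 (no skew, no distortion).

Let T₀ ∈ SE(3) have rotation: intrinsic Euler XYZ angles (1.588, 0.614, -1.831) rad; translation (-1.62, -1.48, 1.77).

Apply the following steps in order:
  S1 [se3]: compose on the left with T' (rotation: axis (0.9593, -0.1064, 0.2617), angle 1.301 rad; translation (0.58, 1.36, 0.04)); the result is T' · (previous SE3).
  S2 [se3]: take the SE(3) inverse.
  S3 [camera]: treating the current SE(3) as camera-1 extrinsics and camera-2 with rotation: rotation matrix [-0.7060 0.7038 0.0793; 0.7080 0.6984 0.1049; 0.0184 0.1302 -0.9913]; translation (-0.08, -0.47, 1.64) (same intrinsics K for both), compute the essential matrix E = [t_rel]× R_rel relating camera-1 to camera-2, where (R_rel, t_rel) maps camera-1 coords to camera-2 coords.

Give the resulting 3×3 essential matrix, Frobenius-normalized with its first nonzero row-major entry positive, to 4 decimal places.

matrix = [0.4234 0.2993 0.4576; -0.5196 0.0585 0.3328; -0.1900 0.1064 0.3003]

after S1 (compose_se3): R=[-0.2340 0.5399 0.8086; 0.8420 0.5283 -0.1091; -0.4861 0.6553 -0.5782], t=(-0.3167, -1.0067, -1.2020)
after S2 (invert_se3): R=[-0.2340 0.8420 -0.4861; 0.5399 0.5283 0.6553; 0.8086 -0.1091 -0.5782], t=(0.1893, 1.4905, -0.5487)
after S3 (essential): [0.4234 0.2993 0.4576; -0.5196 0.0585 0.3328; -0.1900 0.1064 0.3003]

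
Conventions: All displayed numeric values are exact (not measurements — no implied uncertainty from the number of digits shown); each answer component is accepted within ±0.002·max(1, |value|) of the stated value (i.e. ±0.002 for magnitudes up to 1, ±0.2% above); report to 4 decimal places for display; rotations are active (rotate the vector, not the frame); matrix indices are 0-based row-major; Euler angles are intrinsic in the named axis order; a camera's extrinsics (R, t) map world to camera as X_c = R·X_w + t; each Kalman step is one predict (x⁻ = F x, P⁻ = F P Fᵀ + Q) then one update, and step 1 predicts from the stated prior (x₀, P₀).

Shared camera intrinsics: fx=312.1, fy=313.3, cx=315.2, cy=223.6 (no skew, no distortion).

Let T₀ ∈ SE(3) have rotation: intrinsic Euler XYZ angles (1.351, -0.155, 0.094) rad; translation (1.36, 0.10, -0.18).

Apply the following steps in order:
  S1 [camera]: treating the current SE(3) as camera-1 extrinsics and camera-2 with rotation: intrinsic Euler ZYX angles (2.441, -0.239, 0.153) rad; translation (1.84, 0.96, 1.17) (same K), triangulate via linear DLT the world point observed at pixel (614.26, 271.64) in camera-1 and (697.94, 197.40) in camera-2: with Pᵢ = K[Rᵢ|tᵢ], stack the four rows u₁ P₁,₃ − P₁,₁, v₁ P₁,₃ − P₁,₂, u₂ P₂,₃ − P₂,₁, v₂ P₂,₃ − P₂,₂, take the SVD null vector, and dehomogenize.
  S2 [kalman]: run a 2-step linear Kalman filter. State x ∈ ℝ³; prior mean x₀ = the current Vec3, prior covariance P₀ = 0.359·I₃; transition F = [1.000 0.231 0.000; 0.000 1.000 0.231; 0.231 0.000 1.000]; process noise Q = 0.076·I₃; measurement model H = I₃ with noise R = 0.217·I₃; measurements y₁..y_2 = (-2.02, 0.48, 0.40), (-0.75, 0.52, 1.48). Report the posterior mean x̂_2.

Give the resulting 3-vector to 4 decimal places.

result = (-0.9757, 0.6793, 0.7230)

after S1 (triangulate): (-0.5649, 0.9213, 0.2886)
after S2 (kf_track): (-0.9757, 0.6793, 0.7230)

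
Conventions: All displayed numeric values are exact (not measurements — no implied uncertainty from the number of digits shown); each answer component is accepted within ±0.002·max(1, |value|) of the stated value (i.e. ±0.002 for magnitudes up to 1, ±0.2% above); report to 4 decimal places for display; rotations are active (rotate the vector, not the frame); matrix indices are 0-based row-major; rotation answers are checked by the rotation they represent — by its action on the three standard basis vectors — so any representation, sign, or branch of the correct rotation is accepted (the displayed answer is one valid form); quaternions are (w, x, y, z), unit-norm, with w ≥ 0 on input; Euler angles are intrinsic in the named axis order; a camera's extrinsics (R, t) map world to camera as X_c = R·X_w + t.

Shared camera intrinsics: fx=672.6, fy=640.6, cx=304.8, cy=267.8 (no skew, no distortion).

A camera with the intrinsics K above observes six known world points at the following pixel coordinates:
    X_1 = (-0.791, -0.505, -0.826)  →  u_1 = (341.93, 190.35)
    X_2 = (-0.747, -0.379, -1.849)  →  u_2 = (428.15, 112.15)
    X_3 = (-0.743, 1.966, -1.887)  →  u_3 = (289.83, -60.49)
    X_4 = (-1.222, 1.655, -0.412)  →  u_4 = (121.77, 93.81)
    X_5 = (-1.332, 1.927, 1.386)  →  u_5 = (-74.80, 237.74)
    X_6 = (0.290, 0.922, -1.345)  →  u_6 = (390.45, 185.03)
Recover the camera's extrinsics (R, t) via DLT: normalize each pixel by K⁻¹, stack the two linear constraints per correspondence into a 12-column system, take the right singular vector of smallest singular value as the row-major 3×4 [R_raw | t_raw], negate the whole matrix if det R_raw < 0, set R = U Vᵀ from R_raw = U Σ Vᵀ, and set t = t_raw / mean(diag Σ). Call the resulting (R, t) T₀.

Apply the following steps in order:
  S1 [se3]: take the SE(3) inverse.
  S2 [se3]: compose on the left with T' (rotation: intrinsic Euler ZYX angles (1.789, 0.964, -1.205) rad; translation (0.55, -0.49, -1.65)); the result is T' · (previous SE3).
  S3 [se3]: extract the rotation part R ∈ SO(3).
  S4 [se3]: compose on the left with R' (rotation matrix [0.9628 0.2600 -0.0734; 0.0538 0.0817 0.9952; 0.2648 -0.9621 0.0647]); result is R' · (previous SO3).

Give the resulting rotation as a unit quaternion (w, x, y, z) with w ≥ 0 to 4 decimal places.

rotation (quat) = (0.5305, -0.8147, 0.1991, 0.1231)

source (pnp_recover): camera pose = R=[0.4837 -0.4891 -0.7258; 0.7462 -0.2031 0.6340; -0.4575 -0.8483 0.2667], t=(-0.1300, 0.2801, 5.4795)
after S1 (invert_se3): R=[0.4837 0.7462 -0.4575; -0.4891 -0.2031 -0.8483; -0.7258 0.6340 0.2667], t=(2.3609, 4.6413, -1.7334)
after S2 (compose_se3): R=[0.7378 -0.6733 -0.0483; 0.6120 0.6369 0.4689; -0.2849 -0.3755 0.8820], t=(1.0991, -3.1579, -6.4145)
after S3 (rot_of_se3): [0.7378 -0.6733 -0.0483; 0.6120 0.6369 0.4689; -0.2849 -0.3755 0.8820]
after S4 (compose_so3): [0.8904 -0.4551 0.0107; -0.1939 -0.3578 0.9134; -0.4119 -0.8154 -0.4068]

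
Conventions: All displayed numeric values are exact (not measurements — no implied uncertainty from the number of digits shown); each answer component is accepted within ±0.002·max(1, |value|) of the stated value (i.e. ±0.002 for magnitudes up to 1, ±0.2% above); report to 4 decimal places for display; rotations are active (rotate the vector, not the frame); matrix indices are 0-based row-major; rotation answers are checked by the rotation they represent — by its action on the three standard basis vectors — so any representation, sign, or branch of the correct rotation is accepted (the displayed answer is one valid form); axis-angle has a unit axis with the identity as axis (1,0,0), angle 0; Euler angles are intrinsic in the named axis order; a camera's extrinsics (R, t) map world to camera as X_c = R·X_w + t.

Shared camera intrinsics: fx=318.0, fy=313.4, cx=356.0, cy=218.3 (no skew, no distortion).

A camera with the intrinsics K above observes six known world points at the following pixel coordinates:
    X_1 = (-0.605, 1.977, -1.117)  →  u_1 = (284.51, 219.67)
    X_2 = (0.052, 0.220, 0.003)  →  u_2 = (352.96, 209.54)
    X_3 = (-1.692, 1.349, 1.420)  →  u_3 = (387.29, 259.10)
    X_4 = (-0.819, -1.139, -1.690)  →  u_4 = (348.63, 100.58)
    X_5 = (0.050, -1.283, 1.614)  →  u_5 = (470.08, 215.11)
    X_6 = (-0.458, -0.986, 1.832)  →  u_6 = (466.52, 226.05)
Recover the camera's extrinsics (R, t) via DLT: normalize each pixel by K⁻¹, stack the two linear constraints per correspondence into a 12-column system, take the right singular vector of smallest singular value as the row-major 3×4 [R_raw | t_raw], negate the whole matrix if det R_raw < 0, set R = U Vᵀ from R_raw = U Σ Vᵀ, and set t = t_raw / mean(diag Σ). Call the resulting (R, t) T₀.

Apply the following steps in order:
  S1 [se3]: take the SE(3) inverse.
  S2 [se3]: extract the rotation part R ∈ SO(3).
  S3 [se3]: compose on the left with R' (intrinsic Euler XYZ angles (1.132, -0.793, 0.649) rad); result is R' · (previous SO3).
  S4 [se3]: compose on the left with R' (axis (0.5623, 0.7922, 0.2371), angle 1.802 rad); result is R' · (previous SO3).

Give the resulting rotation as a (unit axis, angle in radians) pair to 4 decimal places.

rotation (axis_angle) = ((0.2084, -0.0565, -0.9764), 2.4250)

source (pnp_recover): camera pose = R=[-0.3227 -0.6179 0.7170; 0.2721 0.6650 0.6955; -0.9065 0.4195 -0.0465], t=(0.0899, -0.3401, 6.3025)
after S1 (invert_se3): R=[-0.3227 0.2721 -0.9065; -0.6179 0.6650 0.4195; 0.7170 0.6955 -0.0465], t=(5.8351, -2.3624, 0.4648)
after S2 (rot_of_se3): [-0.3227 0.2721 -0.9065; -0.6179 0.6650 0.4195; 0.7170 0.6955 -0.0465]
after S3 (compose_so3): [-0.4292 -0.6254 -0.6516; -0.8225 -0.0274 0.5681; -0.3732 0.7798 -0.5026]
after S4 (compose_so3): [-0.6779 0.6207 -0.3940; -0.6620 -0.7484 -0.0401; -0.3197 0.2337 0.9182]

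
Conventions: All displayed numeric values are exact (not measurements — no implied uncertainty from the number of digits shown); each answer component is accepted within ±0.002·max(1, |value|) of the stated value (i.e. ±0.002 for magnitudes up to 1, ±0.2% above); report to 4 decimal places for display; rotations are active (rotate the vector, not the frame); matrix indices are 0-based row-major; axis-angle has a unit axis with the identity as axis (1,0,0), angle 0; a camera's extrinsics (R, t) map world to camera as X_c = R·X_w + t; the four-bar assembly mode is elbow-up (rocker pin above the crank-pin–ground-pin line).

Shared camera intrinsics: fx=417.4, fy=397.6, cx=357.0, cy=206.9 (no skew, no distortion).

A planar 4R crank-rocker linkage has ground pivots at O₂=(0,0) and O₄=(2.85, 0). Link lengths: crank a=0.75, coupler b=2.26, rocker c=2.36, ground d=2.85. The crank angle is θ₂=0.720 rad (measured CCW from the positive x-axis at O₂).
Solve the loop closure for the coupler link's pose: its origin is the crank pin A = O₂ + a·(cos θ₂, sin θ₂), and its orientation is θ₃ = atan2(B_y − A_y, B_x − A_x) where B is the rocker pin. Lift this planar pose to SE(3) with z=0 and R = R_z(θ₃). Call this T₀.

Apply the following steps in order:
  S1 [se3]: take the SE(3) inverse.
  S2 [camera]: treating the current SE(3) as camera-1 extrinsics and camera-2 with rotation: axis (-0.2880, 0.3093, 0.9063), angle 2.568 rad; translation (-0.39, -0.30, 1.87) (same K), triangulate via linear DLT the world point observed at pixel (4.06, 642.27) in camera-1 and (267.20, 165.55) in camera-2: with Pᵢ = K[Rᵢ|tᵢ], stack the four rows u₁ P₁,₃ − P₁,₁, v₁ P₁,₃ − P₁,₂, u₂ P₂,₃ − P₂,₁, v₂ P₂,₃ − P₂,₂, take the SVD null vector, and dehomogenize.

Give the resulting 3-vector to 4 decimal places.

result = (-0.5293, 0.5482, 0.7911)

source (fourbar_fk): coupler pose = R=[0.6493 -0.7606 0.0000; 0.7606 0.6493 0.0000; 0.0000 0.0000 1.0000], t=(0.5639, 0.4945, 0.0000)
after S1 (invert_se3): R=[0.6493 0.7606 0.0000; -0.7606 0.6493 -0.0000; 0.0000 0.0000 1.0000], t=(-0.7422, 0.1078, 0.0000)
after S2 (triangulate): (-0.5293, 0.5482, 0.7911)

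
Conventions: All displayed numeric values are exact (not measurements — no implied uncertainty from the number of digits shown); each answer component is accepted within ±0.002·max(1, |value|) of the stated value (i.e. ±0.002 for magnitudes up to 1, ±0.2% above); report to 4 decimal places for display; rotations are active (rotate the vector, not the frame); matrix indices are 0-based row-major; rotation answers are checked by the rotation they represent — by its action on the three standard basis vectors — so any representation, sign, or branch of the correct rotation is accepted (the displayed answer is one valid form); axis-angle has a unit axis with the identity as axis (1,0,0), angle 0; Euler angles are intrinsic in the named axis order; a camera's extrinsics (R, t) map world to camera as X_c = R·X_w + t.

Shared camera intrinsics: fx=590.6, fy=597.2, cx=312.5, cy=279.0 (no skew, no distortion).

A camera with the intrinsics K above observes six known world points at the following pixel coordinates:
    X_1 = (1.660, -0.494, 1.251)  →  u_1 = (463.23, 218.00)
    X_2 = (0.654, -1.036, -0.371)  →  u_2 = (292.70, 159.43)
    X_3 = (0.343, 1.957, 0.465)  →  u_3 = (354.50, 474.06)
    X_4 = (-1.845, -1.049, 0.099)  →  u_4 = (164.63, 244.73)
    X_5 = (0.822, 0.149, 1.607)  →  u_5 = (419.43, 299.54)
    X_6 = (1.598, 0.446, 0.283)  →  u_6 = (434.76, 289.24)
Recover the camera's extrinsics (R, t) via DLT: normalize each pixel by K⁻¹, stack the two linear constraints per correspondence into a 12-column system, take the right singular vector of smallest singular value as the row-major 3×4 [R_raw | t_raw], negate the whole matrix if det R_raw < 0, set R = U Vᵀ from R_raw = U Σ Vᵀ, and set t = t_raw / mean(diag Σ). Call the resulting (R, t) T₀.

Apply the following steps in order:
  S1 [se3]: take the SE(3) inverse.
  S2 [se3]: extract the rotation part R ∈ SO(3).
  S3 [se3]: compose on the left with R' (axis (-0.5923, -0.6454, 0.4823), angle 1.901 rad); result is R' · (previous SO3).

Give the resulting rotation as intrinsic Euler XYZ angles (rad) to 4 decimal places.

rotation (euler_xyz) = (1.2767, -1.0493, 2.8251)

source (pnp_recover): camera pose = R=[0.7932 0.1187 0.5973; -0.2677 0.9490 0.1668; -0.5471 -0.2922 0.7845], t=(-0.3700, 0.0500, 6.1896)
after S1 (invert_se3): R=[0.7932 -0.2677 -0.5471; 0.1187 0.9490 -0.2922; 0.5973 0.1668 0.7845], t=(3.6929, 1.8048, -4.6428)
after S2 (rot_of_se3): [0.7932 -0.2677 -0.5471; 0.1187 0.9490 -0.2922; 0.5973 0.1668 0.7845]
after S3 (compose_so3): [-0.4734 -0.1551 -0.8671; 0.8789 -0.0171 -0.4768; 0.0591 -0.9878 0.1444]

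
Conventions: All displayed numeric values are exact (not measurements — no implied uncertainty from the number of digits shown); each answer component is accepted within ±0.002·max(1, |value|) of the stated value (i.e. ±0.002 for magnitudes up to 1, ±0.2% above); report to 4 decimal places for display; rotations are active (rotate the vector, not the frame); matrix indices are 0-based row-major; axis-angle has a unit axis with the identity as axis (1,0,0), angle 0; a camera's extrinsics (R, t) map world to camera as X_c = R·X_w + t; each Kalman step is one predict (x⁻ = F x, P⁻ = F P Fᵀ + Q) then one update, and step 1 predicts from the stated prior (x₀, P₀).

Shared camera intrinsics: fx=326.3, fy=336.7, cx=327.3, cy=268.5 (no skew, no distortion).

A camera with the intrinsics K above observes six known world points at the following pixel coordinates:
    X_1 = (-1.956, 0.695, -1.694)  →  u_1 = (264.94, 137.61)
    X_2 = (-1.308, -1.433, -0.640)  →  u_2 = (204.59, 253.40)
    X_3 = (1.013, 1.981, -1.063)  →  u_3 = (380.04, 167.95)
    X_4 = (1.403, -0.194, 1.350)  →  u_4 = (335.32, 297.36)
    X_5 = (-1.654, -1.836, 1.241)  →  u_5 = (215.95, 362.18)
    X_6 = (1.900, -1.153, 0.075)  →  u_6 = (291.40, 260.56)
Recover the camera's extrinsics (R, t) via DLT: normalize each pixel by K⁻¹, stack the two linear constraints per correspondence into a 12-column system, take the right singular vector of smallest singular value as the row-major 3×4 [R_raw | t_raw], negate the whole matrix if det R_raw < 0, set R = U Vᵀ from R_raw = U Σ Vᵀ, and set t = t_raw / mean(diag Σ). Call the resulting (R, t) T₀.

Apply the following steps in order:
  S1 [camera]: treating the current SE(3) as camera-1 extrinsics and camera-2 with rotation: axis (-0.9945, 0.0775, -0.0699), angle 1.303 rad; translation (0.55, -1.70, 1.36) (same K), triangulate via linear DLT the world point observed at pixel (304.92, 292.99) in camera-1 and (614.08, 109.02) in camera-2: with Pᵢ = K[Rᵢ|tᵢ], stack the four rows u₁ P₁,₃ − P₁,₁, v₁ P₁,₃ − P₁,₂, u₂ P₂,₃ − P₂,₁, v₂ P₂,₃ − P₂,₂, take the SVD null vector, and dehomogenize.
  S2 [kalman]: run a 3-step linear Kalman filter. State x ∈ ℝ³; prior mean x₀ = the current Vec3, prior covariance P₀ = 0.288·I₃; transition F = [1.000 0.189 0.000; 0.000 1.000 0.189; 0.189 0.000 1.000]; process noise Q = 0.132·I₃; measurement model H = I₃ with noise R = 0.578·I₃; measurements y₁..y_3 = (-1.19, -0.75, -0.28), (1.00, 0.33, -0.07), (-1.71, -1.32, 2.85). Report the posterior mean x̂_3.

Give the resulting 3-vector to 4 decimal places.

result = (-0.3644, -0.6680, 1.2866)

source (pnp_recover): camera pose = R=[0.2396 0.8987 0.3673; -0.1596 -0.3367 0.9280; 0.9577 -0.2809 0.0628], t=(-0.4500, -0.3699, 6.9704)
after S1 (triangulate): (1.6011, -1.0106, 1.0011)
after S2 (kf_track): (-0.3644, -0.6680, 1.2866)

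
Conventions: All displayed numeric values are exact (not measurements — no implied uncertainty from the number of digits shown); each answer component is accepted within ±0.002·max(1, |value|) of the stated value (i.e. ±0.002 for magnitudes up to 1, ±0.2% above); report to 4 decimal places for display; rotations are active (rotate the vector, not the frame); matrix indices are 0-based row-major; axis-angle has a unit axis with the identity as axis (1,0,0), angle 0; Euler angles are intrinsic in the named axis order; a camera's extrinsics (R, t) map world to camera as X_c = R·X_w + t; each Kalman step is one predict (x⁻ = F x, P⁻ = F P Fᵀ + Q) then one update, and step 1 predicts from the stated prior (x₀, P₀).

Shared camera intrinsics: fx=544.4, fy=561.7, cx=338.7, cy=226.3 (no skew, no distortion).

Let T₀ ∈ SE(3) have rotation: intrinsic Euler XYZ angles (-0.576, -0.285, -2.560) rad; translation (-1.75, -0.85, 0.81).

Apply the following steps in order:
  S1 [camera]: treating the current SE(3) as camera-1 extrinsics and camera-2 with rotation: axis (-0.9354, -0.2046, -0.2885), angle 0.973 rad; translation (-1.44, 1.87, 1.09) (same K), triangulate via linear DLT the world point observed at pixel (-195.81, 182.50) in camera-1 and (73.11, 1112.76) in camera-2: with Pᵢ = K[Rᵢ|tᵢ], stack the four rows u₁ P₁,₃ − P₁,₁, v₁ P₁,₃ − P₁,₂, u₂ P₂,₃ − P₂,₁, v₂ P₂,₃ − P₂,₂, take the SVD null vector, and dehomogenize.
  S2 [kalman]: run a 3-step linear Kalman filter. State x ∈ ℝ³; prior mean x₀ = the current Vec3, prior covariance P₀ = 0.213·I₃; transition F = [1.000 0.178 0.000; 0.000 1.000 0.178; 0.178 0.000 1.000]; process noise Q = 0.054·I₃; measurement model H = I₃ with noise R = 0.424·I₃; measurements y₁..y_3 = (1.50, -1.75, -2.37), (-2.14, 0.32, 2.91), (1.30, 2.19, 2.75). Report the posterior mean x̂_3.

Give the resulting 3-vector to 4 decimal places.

after S1 (triangulate): (0.4090, 0.2197, 1.9639)
after S2 (kf_track): (0.4280, 0.9011, 1.8367)

result = (0.4280, 0.9011, 1.8367)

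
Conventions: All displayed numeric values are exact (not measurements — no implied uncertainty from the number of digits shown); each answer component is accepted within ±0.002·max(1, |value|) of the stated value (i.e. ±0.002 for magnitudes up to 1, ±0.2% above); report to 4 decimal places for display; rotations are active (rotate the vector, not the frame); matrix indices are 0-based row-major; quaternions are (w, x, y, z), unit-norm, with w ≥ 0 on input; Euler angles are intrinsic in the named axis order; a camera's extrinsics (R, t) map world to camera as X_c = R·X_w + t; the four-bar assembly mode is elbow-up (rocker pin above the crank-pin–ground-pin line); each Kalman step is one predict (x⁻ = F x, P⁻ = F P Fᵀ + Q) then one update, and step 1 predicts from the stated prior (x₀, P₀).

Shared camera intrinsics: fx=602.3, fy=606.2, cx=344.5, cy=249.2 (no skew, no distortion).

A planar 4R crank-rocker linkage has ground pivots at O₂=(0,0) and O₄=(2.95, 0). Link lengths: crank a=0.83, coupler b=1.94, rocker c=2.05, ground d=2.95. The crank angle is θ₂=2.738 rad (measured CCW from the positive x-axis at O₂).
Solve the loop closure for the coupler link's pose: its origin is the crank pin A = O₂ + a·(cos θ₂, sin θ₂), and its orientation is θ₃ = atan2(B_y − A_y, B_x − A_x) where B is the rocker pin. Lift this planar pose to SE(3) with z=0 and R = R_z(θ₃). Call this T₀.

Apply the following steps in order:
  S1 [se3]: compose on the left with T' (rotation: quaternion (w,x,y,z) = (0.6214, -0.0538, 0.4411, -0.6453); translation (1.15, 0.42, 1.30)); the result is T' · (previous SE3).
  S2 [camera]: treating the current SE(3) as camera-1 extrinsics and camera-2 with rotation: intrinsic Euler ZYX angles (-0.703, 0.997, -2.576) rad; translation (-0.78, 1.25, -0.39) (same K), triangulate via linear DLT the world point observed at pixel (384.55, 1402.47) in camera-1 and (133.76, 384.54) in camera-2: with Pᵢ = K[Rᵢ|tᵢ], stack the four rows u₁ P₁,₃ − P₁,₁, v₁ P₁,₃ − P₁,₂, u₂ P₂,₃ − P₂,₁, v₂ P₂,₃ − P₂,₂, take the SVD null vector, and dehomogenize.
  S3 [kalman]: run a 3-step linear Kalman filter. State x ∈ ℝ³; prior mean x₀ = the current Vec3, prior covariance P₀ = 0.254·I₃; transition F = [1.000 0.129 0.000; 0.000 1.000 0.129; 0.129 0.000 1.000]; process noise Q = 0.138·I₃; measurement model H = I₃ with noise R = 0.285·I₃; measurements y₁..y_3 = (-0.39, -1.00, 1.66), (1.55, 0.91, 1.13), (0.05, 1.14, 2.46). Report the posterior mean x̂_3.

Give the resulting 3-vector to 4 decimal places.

source (fourbar_fk): coupler pose = R=[0.9589 -0.2839 0.0000; 0.2839 0.9589 0.0000; 0.0000 0.0000 1.0000], t=(-0.7633, 0.3260, 0.0000)
after S1 (compose_se3): R=[0.0014 0.7865 0.6176; -0.7687 0.3959 -0.5024; -0.6396 -0.4741 0.6051], t=(1.5654, 1.1210, 1.4581)
after S2 (triangulate): (-1.4641, -0.4703, -1.7656)
after S3 (kf_track): (0.3033, 0.7342, 1.6201)

result = (0.3033, 0.7342, 1.6201)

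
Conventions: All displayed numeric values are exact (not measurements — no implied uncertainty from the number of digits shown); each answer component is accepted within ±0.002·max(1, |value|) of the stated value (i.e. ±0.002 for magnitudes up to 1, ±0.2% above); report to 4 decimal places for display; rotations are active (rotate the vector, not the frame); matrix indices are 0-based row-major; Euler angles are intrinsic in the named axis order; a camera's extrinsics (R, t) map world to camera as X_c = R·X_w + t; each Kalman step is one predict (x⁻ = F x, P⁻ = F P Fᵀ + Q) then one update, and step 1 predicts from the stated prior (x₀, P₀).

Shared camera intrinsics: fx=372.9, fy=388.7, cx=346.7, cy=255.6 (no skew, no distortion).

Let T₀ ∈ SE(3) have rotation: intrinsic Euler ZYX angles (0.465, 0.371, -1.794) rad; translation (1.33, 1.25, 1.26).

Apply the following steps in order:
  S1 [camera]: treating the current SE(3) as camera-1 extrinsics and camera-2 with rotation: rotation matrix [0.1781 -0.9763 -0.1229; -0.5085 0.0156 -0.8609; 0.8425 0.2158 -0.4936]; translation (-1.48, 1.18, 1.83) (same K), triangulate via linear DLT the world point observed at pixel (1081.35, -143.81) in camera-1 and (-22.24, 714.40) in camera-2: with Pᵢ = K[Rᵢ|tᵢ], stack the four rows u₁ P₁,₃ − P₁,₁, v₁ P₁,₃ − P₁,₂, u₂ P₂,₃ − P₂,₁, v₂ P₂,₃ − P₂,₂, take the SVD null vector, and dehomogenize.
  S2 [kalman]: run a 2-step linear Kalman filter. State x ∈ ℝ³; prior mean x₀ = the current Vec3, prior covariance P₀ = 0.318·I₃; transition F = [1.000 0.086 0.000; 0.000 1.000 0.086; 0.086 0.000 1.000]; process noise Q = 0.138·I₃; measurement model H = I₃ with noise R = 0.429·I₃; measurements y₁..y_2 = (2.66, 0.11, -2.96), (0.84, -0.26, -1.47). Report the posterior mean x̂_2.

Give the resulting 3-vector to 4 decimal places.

after S1 (triangulate): (-0.5138, 1.1256, -1.7141)
after S2 (kf_track): (1.0317, 0.0822, -1.9094)

result = (1.0317, 0.0822, -1.9094)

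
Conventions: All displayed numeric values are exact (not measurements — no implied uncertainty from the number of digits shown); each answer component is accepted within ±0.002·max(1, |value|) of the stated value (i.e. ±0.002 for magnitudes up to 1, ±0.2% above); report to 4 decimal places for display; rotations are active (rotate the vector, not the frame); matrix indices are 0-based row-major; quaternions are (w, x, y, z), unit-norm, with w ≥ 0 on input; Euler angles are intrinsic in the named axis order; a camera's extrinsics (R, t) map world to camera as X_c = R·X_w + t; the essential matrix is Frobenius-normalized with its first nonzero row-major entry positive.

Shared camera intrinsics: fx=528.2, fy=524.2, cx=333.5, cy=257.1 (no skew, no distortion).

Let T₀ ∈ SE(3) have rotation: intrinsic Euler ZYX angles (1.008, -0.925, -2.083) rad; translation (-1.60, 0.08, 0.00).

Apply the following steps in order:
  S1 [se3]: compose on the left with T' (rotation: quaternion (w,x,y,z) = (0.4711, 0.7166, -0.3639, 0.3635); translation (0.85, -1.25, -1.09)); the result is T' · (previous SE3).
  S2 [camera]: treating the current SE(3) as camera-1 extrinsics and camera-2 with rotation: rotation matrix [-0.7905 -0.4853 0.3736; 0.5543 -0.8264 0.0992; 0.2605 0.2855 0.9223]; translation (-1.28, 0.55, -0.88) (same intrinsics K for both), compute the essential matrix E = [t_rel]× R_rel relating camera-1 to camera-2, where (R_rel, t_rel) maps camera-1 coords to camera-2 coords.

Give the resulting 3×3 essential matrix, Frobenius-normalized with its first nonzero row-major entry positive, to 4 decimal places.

matrix = [0.4078 -0.0088 -0.1580; -0.5190 -0.0534 0.1952; -0.0125 0.7024 0.0695]

after S1 (compose_se3): R=[-0.1464 -0.0061 -0.9892; -0.9563 0.2569 0.1399; 0.2533 0.9664 -0.0434], t=(0.0275, -0.9868, -2.4393)
after S2 (essential): [0.4078 -0.0088 -0.1580; -0.5190 -0.0534 0.1952; -0.0125 0.7024 0.0695]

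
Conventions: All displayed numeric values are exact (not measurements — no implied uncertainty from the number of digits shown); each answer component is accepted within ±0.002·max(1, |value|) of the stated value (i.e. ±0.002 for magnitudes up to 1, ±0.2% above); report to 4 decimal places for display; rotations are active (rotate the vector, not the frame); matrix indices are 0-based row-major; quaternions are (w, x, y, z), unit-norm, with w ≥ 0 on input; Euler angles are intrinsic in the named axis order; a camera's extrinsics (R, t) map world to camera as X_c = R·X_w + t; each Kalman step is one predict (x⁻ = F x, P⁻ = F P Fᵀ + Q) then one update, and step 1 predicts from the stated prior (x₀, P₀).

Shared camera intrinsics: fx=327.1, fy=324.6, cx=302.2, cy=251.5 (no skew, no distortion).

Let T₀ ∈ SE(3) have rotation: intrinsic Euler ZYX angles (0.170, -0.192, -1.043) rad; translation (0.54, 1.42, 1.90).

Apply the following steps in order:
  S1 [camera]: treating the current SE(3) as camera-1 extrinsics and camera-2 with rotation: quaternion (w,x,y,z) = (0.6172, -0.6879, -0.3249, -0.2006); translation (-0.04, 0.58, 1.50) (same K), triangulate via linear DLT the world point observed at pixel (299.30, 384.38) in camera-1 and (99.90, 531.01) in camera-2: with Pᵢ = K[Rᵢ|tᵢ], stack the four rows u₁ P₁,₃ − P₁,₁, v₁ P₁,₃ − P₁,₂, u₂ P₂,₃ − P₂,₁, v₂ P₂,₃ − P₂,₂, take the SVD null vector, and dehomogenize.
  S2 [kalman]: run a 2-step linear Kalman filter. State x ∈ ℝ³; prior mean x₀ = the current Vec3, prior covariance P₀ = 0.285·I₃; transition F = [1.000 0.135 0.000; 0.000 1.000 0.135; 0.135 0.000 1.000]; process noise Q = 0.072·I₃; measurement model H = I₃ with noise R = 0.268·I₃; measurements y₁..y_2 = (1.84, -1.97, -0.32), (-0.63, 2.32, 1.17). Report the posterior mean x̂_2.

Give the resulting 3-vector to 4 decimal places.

result = (0.1812, 0.0775, 0.9917)

after S1 (triangulate): (-0.0315, -1.9354, 1.6547)
after S2 (kf_track): (0.1812, 0.0775, 0.9917)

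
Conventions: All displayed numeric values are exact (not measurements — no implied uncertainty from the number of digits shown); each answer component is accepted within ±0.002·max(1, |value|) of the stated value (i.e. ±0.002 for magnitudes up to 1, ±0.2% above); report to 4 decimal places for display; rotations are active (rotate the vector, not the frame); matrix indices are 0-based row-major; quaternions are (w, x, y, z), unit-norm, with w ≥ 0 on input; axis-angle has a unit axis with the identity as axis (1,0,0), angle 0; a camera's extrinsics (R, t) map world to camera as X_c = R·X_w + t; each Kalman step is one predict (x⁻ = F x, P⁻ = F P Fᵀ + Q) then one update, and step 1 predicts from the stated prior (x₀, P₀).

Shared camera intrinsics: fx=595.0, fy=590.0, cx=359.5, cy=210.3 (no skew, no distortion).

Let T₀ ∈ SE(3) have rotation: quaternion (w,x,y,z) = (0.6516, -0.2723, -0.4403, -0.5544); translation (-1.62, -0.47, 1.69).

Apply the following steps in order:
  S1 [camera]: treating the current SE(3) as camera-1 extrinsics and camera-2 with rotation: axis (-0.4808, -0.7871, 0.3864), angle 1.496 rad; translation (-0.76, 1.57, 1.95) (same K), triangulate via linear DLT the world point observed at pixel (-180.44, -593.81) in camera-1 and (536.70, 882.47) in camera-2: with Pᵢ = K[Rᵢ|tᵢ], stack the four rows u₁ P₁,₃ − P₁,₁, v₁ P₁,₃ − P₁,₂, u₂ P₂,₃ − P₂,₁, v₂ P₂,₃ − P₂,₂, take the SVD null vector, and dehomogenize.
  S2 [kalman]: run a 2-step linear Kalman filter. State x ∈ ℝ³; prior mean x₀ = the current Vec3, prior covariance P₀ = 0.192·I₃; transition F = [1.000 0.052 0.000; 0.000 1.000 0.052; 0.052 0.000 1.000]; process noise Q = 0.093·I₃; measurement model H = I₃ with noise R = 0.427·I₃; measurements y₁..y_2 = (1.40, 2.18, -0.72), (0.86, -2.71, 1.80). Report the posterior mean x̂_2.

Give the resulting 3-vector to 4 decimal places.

result = (0.6463, -0.3613, 0.0348)

after S1 (triangulate): (-0.1980, 0.3980, -1.2601)
after S2 (kf_track): (0.6463, -0.3613, 0.0348)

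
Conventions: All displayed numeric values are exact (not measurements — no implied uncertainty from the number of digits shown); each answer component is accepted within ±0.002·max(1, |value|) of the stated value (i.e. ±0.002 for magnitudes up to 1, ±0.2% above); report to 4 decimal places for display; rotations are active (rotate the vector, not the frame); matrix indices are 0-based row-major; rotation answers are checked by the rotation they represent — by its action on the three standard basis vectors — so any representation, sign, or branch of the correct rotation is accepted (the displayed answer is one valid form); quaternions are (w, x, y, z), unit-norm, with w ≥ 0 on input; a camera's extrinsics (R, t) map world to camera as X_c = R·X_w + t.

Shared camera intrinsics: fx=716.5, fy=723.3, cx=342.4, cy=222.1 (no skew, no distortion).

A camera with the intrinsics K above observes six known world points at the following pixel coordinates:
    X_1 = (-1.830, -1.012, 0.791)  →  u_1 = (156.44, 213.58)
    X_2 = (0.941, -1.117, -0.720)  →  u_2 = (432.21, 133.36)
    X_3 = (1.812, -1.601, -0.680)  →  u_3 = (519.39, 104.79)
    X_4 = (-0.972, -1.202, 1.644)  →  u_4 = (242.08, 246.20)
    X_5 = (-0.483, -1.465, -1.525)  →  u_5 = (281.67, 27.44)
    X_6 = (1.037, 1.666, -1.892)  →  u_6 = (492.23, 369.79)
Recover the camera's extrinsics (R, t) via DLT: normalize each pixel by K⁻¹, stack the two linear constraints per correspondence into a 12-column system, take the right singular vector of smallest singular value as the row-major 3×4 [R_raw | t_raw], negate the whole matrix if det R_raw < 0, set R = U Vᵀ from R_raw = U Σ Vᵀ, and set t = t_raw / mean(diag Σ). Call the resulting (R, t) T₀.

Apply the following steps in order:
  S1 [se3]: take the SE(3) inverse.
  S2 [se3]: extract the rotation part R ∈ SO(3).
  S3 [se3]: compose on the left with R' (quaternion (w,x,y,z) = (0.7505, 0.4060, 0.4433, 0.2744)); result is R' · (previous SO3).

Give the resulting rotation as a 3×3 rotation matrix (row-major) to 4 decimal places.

source (pnp_recover): camera pose = R=[0.9971 -0.0484 -0.0585; 0.0728 0.8281 0.5558; 0.0216 -0.5584 0.8293], t=(-0.2001, 0.4399, 6.6094)
after S1 (invert_se3): R=[0.9971 0.0728 0.0216; -0.0484 0.8281 -0.5584; -0.0585 0.5558 0.8293], t=(0.0247, 3.3169, -5.7371)
after S2 (rot_of_se3): [0.9971 0.0728 0.0216; -0.0484 0.8281 -0.5584; -0.0585 0.5558 0.8293]
after S3 (compose_so3): [0.4055 0.4839 0.7755; 0.7660 0.2831 -0.5772; -0.4988 0.8281 -0.2559]

rotation (matrix) = ((0.4055, 0.4839, 0.7755), (0.7660, 0.2831, -0.5772), (-0.4988, 0.8281, -0.2559))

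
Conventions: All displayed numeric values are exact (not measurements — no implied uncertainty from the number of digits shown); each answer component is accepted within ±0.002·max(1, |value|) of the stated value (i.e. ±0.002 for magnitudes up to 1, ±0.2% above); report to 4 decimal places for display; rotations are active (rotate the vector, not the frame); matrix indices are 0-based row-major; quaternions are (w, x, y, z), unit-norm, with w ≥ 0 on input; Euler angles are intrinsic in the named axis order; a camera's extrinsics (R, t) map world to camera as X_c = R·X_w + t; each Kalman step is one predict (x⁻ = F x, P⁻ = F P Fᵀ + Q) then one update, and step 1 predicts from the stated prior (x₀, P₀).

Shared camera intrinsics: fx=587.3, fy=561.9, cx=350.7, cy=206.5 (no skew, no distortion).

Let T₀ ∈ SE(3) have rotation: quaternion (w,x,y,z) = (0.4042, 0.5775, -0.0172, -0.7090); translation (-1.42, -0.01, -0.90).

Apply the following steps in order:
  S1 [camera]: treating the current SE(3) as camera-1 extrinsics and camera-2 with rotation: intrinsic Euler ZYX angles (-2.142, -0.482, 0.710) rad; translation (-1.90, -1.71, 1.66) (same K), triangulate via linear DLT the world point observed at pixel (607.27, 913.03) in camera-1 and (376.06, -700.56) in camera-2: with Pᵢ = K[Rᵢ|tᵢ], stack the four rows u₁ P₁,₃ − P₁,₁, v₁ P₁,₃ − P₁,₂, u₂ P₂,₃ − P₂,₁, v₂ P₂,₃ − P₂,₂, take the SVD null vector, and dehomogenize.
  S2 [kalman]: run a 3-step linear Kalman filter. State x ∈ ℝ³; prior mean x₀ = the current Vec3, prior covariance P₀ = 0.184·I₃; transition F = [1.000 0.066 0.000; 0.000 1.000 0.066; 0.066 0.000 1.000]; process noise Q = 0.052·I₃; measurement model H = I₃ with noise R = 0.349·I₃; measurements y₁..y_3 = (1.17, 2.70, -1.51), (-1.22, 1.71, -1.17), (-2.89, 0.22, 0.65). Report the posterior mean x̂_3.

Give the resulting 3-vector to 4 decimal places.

after S1 (triangulate): (-1.2663, 1.1830, -1.0876)
after S2 (kf_track): (-1.2206, 1.1263, -0.7034)

result = (-1.2206, 1.1263, -0.7034)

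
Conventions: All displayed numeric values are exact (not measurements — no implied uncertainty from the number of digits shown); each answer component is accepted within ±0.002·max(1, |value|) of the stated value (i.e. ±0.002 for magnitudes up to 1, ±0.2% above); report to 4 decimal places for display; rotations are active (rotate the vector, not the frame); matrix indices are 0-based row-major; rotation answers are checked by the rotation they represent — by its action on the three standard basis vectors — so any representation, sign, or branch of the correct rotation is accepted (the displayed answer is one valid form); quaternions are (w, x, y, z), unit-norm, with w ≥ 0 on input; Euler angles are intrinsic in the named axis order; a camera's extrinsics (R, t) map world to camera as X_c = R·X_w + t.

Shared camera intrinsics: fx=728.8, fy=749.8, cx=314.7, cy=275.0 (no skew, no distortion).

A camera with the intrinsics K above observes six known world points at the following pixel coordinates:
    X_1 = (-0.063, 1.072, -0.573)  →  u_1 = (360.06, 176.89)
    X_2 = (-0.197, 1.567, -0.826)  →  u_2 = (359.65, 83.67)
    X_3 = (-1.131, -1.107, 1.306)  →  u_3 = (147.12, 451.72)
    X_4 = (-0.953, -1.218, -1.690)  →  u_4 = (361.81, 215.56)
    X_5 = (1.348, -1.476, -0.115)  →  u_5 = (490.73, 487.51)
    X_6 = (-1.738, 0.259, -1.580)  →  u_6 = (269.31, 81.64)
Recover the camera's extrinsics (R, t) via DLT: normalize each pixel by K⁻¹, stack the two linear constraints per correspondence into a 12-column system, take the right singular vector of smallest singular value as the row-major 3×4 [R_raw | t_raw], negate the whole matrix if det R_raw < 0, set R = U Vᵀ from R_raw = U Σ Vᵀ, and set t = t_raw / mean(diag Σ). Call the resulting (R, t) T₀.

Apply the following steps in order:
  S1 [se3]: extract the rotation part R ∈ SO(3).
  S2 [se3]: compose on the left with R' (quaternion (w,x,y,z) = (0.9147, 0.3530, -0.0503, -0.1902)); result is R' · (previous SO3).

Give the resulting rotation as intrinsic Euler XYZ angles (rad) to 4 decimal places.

source (pnp_recover): camera pose = R=[0.8091 -0.1138 -0.5766; 0.4396 -0.5339 0.7223; -0.3900 -0.8378 -0.3820], t=(0.1301, 0.4100, 5.2691)
after S1 (rot_of_se3): [0.8091 -0.1138 -0.5766; 0.4396 -0.5339 0.7223; -0.3900 -0.8378 -0.3820]
after S2 (compose_so3): [0.9721 -0.0822 -0.2198; 0.2324 0.2064 0.9505; -0.0328 -0.9750 0.2198]

rotation (euler_xyz) = (-1.3436, -0.2216, 0.0844)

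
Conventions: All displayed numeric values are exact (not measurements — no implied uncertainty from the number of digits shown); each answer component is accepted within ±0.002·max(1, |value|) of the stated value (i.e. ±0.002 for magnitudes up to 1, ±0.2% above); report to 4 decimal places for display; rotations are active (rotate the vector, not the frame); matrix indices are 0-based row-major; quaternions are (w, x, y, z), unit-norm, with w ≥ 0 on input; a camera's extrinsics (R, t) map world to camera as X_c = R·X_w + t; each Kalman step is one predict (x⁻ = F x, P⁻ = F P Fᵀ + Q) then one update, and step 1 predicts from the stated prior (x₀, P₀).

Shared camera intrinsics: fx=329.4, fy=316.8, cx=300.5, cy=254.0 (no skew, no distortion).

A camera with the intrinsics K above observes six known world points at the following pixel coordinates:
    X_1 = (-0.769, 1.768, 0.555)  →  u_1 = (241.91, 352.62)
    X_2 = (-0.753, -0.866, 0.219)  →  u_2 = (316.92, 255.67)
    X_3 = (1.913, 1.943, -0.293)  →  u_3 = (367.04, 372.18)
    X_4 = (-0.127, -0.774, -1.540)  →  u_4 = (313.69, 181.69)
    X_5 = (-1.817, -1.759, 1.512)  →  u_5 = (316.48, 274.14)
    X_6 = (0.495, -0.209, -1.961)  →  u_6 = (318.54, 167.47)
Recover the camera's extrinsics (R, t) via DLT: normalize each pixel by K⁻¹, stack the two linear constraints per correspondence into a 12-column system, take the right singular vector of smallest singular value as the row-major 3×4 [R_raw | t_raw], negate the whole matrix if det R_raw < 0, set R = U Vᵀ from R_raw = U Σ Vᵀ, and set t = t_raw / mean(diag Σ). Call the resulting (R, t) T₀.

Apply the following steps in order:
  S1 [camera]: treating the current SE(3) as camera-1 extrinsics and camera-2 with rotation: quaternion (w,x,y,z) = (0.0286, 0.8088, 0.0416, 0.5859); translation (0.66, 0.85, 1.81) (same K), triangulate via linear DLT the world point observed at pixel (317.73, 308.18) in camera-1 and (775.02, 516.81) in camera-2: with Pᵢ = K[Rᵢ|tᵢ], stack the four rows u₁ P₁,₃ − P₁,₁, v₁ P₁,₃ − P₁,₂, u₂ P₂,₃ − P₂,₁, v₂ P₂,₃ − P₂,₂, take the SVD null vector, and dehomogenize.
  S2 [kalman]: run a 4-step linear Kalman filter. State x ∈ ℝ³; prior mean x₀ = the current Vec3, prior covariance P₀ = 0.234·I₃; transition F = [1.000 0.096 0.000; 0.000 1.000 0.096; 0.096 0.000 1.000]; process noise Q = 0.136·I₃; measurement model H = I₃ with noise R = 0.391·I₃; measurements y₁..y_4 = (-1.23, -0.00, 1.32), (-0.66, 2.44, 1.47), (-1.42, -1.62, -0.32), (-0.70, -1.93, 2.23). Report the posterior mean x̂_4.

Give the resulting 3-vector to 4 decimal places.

source (pnp_recover): camera pose = R=[0.7702 -0.5541 0.3158; 0.0529 0.5490 0.8342; -0.6356 -0.6258 0.4522], t=(0.3898, 0.3700, 6.0288)
after S1 (triangulate): (-0.4925, -0.0457, 1.0181)
after S2 (kf_track): (-0.8976, -0.8114, 1.1593)

result = (-0.8976, -0.8114, 1.1593)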